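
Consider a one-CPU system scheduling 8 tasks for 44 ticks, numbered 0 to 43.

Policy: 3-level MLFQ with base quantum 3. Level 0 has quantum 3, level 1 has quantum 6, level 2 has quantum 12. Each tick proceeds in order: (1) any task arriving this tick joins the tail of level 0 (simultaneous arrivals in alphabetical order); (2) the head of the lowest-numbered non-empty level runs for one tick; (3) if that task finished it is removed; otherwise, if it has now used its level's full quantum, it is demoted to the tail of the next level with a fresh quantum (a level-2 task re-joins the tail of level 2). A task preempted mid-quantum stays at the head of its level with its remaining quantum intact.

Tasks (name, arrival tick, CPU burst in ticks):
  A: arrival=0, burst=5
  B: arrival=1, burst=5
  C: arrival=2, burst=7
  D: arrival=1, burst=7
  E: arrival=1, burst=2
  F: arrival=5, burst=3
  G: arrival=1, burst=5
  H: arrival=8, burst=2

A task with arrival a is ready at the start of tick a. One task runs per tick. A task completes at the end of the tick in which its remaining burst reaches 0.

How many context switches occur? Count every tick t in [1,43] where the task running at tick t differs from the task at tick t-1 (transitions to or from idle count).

context switches = 13

t=0: L0/L1/L2 = A/-/- → run A
t=1: L0/L1/L2 = ABDEG/-/- → run A
t=2: L0/L1/L2 = ABDEGC/-/- → run A
t=3: L0/L1/L2 = BDEGC/A/- → run B
t=4: L0/L1/L2 = BDEGC/A/- → run B
t=5: L0/L1/L2 = BDEGCF/A/- → run B
t=6: L0/L1/L2 = DEGCF/AB/- → run D
t=7: L0/L1/L2 = DEGCF/AB/- → run D
t=8: L0/L1/L2 = DEGCFH/AB/- → run D
t=9: L0/L1/L2 = EGCFH/ABD/- → run E
t=10: L0/L1/L2 = EGCFH/ABD/- → run E
t=11: L0/L1/L2 = GCFH/ABD/- → run G
t=12: L0/L1/L2 = GCFH/ABD/- → run G
t=13: L0/L1/L2 = GCFH/ABD/- → run G
t=14: L0/L1/L2 = CFH/ABDG/- → run C
t=15: L0/L1/L2 = CFH/ABDG/- → run C
t=16: L0/L1/L2 = CFH/ABDG/- → run C
t=17: L0/L1/L2 = FH/ABDGC/- → run F
t=18: L0/L1/L2 = FH/ABDGC/- → run F
t=19: L0/L1/L2 = FH/ABDGC/- → run F
t=20: L0/L1/L2 = H/ABDGC/- → run H
t=21: L0/L1/L2 = H/ABDGC/- → run H
t=22: L0/L1/L2 = -/ABDGC/- → run A
t=23: L0/L1/L2 = -/ABDGC/- → run A
t=24: L0/L1/L2 = -/BDGC/- → run B
t=25: L0/L1/L2 = -/BDGC/- → run B
t=26: L0/L1/L2 = -/DGC/- → run D
t=27: L0/L1/L2 = -/DGC/- → run D
t=28: L0/L1/L2 = -/DGC/- → run D
t=29: L0/L1/L2 = -/DGC/- → run D
t=30: L0/L1/L2 = -/GC/- → run G
t=31: L0/L1/L2 = -/GC/- → run G
t=32: L0/L1/L2 = -/C/- → run C
t=33: L0/L1/L2 = -/C/- → run C
t=34: L0/L1/L2 = -/C/- → run C
t=35: L0/L1/L2 = -/C/- → run C
t=36: (idle)
t=37: (idle)
t=38: (idle)
t=39: (idle)
t=40: (idle)
t=41: (idle)
t=42: (idle)
t=43: (idle)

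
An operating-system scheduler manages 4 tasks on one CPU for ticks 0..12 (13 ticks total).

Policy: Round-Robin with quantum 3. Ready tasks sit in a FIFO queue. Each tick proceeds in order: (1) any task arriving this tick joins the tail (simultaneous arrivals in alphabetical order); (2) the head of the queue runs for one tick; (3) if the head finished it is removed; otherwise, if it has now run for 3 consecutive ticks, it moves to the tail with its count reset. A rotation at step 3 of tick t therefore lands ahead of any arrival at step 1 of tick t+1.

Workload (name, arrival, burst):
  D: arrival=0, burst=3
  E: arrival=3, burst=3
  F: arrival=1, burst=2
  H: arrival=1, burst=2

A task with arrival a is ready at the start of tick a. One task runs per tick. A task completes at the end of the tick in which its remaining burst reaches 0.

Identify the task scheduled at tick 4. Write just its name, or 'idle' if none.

running at tick 4 = F

t=0: queue=[D] q_used=0 → run D
t=1: queue=[D,F,H] q_used=1 → run D
t=2: queue=[D,F,H] q_used=2 → run D
t=3: queue=[F,H,E] q_used=0 → run F
t=4: queue=[F,H,E] q_used=1 → run F
t=5: queue=[H,E] q_used=0 → run H
t=6: queue=[H,E] q_used=1 → run H
t=7: queue=[E] q_used=0 → run E
t=8: queue=[E] q_used=1 → run E
t=9: queue=[E] q_used=2 → run E
t=10: (idle)
t=11: (idle)
t=12: (idle)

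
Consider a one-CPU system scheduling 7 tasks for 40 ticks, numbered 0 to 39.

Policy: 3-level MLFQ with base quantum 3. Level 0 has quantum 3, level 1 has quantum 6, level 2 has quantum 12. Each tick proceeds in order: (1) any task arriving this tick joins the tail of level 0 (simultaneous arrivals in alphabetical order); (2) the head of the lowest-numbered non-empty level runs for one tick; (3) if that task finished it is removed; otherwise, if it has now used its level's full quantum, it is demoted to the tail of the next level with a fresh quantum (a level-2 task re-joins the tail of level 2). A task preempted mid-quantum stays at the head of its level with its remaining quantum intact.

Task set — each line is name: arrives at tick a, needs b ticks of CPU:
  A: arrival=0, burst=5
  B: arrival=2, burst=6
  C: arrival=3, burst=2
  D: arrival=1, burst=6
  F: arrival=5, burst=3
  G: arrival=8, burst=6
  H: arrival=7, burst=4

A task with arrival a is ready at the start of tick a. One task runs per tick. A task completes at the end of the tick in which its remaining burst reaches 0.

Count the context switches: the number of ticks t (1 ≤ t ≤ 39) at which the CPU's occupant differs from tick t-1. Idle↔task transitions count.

t=0: L0/L1/L2 = A/-/- → run A
t=1: L0/L1/L2 = AD/-/- → run A
t=2: L0/L1/L2 = ADB/-/- → run A
t=3: L0/L1/L2 = DBC/A/- → run D
t=4: L0/L1/L2 = DBC/A/- → run D
t=5: L0/L1/L2 = DBCF/A/- → run D
t=6: L0/L1/L2 = BCF/AD/- → run B
t=7: L0/L1/L2 = BCFH/AD/- → run B
t=8: L0/L1/L2 = BCFHG/AD/- → run B
t=9: L0/L1/L2 = CFHG/ADB/- → run C
t=10: L0/L1/L2 = CFHG/ADB/- → run C
t=11: L0/L1/L2 = FHG/ADB/- → run F
t=12: L0/L1/L2 = FHG/ADB/- → run F
t=13: L0/L1/L2 = FHG/ADB/- → run F
t=14: L0/L1/L2 = HG/ADB/- → run H
t=15: L0/L1/L2 = HG/ADB/- → run H
t=16: L0/L1/L2 = HG/ADB/- → run H
t=17: L0/L1/L2 = G/ADBH/- → run G
t=18: L0/L1/L2 = G/ADBH/- → run G
t=19: L0/L1/L2 = G/ADBH/- → run G
t=20: L0/L1/L2 = -/ADBHG/- → run A
t=21: L0/L1/L2 = -/ADBHG/- → run A
t=22: L0/L1/L2 = -/DBHG/- → run D
t=23: L0/L1/L2 = -/DBHG/- → run D
t=24: L0/L1/L2 = -/DBHG/- → run D
t=25: L0/L1/L2 = -/BHG/- → run B
t=26: L0/L1/L2 = -/BHG/- → run B
t=27: L0/L1/L2 = -/BHG/- → run B
t=28: L0/L1/L2 = -/HG/- → run H
t=29: L0/L1/L2 = -/G/- → run G
t=30: L0/L1/L2 = -/G/- → run G
t=31: L0/L1/L2 = -/G/- → run G
t=32: (idle)
t=33: (idle)
t=34: (idle)
t=35: (idle)
t=36: (idle)
t=37: (idle)
t=38: (idle)
t=39: (idle)

context switches = 12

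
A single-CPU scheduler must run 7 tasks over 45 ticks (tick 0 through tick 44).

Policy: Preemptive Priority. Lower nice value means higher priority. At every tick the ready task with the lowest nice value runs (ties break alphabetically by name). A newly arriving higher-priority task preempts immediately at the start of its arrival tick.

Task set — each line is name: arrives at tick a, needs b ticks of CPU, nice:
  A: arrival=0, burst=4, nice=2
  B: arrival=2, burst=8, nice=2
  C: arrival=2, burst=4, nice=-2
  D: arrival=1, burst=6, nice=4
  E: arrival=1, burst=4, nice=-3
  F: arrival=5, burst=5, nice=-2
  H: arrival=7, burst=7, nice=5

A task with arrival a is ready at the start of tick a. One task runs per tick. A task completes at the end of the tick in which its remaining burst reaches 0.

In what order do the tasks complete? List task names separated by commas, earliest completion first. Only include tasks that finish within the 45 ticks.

completion order = E, C, F, A, B, D, H

t=0: ready={A} → run A
t=1: ready={A,D,E} → run E
t=2: ready={A,B,C,D,E} → run E
t=3: ready={A,B,C,D,E} → run E
t=4: ready={A,B,C,D,E} → run E
t=5: ready={A,B,C,D,F} → run C
t=6: ready={A,B,C,D,F} → run C
t=7: ready={A,B,C,D,F,H} → run C
t=8: ready={A,B,C,D,F,H} → run C
t=9: ready={A,B,D,F,H} → run F
t=10: ready={A,B,D,F,H} → run F
t=11: ready={A,B,D,F,H} → run F
t=12: ready={A,B,D,F,H} → run F
t=13: ready={A,B,D,F,H} → run F
t=14: ready={A,B,D,H} → run A
t=15: ready={A,B,D,H} → run A
t=16: ready={A,B,D,H} → run A
t=17: ready={B,D,H} → run B
t=18: ready={B,D,H} → run B
t=19: ready={B,D,H} → run B
t=20: ready={B,D,H} → run B
t=21: ready={B,D,H} → run B
t=22: ready={B,D,H} → run B
t=23: ready={B,D,H} → run B
t=24: ready={B,D,H} → run B
t=25: ready={D,H} → run D
t=26: ready={D,H} → run D
t=27: ready={D,H} → run D
t=28: ready={D,H} → run D
t=29: ready={D,H} → run D
t=30: ready={D,H} → run D
t=31: ready={H} → run H
t=32: ready={H} → run H
t=33: ready={H} → run H
t=34: ready={H} → run H
t=35: ready={H} → run H
t=36: ready={H} → run H
t=37: ready={H} → run H
t=38: (idle)
t=39: (idle)
t=40: (idle)
t=41: (idle)
t=42: (idle)
t=43: (idle)
t=44: (idle)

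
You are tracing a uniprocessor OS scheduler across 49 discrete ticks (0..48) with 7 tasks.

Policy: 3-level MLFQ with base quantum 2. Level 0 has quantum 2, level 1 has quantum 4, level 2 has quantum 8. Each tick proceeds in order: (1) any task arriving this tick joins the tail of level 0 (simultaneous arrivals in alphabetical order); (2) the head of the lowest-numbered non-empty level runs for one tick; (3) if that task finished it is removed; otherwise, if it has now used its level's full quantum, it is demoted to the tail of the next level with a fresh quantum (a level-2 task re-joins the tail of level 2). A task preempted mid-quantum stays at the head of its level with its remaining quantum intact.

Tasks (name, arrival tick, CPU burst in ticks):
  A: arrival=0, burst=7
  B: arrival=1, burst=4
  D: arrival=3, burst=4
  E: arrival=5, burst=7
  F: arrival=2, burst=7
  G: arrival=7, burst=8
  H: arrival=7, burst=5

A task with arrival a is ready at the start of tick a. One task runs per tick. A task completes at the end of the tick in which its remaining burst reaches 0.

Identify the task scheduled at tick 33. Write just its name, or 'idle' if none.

t=0: L0/L1/L2 = A/-/- → run A
t=1: L0/L1/L2 = AB/-/- → run A
t=2: L0/L1/L2 = BF/A/- → run B
t=3: L0/L1/L2 = BFD/A/- → run B
t=4: L0/L1/L2 = FD/AB/- → run F
t=5: L0/L1/L2 = FDE/AB/- → run F
t=6: L0/L1/L2 = DE/ABF/- → run D
t=7: L0/L1/L2 = DEGH/ABF/- → run D
t=8: L0/L1/L2 = EGH/ABFD/- → run E
t=9: L0/L1/L2 = EGH/ABFD/- → run E
t=10: L0/L1/L2 = GH/ABFDE/- → run G
t=11: L0/L1/L2 = GH/ABFDE/- → run G
t=12: L0/L1/L2 = H/ABFDEG/- → run H
t=13: L0/L1/L2 = H/ABFDEG/- → run H
t=14: L0/L1/L2 = -/ABFDEGH/- → run A
t=15: L0/L1/L2 = -/ABFDEGH/- → run A
t=16: L0/L1/L2 = -/ABFDEGH/- → run A
t=17: L0/L1/L2 = -/ABFDEGH/- → run A
t=18: L0/L1/L2 = -/BFDEGH/A → run B
t=19: L0/L1/L2 = -/BFDEGH/A → run B
t=20: L0/L1/L2 = -/FDEGH/A → run F
t=21: L0/L1/L2 = -/FDEGH/A → run F
t=22: L0/L1/L2 = -/FDEGH/A → run F
t=23: L0/L1/L2 = -/FDEGH/A → run F
t=24: L0/L1/L2 = -/DEGH/AF → run D
t=25: L0/L1/L2 = -/DEGH/AF → run D
t=26: L0/L1/L2 = -/EGH/AF → run E
t=27: L0/L1/L2 = -/EGH/AF → run E
t=28: L0/L1/L2 = -/EGH/AF → run E
t=29: L0/L1/L2 = -/EGH/AF → run E
t=30: L0/L1/L2 = -/GH/AFE → run G
t=31: L0/L1/L2 = -/GH/AFE → run G
t=32: L0/L1/L2 = -/GH/AFE → run G
t=33: L0/L1/L2 = -/GH/AFE → run G
t=34: L0/L1/L2 = -/H/AFEG → run H
t=35: L0/L1/L2 = -/H/AFEG → run H
t=36: L0/L1/L2 = -/H/AFEG → run H
t=37: L0/L1/L2 = -/-/AFEG → run A
t=38: L0/L1/L2 = -/-/FEG → run F
t=39: L0/L1/L2 = -/-/EG → run E
t=40: L0/L1/L2 = -/-/G → run G
t=41: L0/L1/L2 = -/-/G → run G
t=42: (idle)
t=43: (idle)
t=44: (idle)
t=45: (idle)
t=46: (idle)
t=47: (idle)
t=48: (idle)

running at tick 33 = G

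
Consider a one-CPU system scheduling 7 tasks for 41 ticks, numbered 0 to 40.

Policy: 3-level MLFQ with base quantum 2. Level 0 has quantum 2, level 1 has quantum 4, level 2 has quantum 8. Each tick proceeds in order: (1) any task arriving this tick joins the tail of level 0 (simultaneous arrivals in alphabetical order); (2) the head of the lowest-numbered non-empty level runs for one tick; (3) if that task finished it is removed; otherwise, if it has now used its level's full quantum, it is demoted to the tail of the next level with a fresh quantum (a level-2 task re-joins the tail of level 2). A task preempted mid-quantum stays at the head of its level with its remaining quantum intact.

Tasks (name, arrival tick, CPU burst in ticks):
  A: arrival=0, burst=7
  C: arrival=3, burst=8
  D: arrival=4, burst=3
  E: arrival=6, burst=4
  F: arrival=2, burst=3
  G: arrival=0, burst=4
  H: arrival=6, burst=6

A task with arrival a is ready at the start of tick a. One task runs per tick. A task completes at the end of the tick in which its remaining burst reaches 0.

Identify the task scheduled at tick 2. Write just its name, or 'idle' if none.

t=0: L0/L1/L2 = AG/-/- → run A
t=1: L0/L1/L2 = AG/-/- → run A
t=2: L0/L1/L2 = GF/A/- → run G
t=3: L0/L1/L2 = GFC/A/- → run G
t=4: L0/L1/L2 = FCD/AG/- → run F
t=5: L0/L1/L2 = FCD/AG/- → run F
t=6: L0/L1/L2 = CDEH/AGF/- → run C
t=7: L0/L1/L2 = CDEH/AGF/- → run C
t=8: L0/L1/L2 = DEH/AGFC/- → run D
t=9: L0/L1/L2 = DEH/AGFC/- → run D
t=10: L0/L1/L2 = EH/AGFCD/- → run E
t=11: L0/L1/L2 = EH/AGFCD/- → run E
t=12: L0/L1/L2 = H/AGFCDE/- → run H
t=13: L0/L1/L2 = H/AGFCDE/- → run H
t=14: L0/L1/L2 = -/AGFCDEH/- → run A
t=15: L0/L1/L2 = -/AGFCDEH/- → run A
t=16: L0/L1/L2 = -/AGFCDEH/- → run A
t=17: L0/L1/L2 = -/AGFCDEH/- → run A
t=18: L0/L1/L2 = -/GFCDEH/A → run G
t=19: L0/L1/L2 = -/GFCDEH/A → run G
t=20: L0/L1/L2 = -/FCDEH/A → run F
t=21: L0/L1/L2 = -/CDEH/A → run C
t=22: L0/L1/L2 = -/CDEH/A → run C
t=23: L0/L1/L2 = -/CDEH/A → run C
t=24: L0/L1/L2 = -/CDEH/A → run C
t=25: L0/L1/L2 = -/DEH/AC → run D
t=26: L0/L1/L2 = -/EH/AC → run E
t=27: L0/L1/L2 = -/EH/AC → run E
t=28: L0/L1/L2 = -/H/AC → run H
t=29: L0/L1/L2 = -/H/AC → run H
t=30: L0/L1/L2 = -/H/AC → run H
t=31: L0/L1/L2 = -/H/AC → run H
t=32: L0/L1/L2 = -/-/AC → run A
t=33: L0/L1/L2 = -/-/C → run C
t=34: L0/L1/L2 = -/-/C → run C
t=35: (idle)
t=36: (idle)
t=37: (idle)
t=38: (idle)
t=39: (idle)
t=40: (idle)

running at tick 2 = G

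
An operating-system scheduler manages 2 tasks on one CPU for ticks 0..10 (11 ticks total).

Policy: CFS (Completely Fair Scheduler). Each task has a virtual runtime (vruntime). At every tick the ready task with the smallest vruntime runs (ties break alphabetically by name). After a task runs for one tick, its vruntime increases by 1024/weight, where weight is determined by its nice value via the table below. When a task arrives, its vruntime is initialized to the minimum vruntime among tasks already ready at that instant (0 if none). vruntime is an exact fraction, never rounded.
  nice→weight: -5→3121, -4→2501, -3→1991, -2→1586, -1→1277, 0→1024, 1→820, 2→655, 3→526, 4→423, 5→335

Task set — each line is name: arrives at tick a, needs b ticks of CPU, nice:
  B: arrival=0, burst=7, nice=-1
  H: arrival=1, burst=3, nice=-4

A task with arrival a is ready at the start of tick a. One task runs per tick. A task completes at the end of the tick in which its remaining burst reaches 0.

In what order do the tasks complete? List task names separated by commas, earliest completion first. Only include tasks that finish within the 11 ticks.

t=0: vr[B=0] → run B
t=1: vr[B=1024/1277 H=1024/1277] → run B
t=2: vr[B=2048/1277 H=1024/1277] → run H
t=3: vr[B=2048/1277 H=3868672/3193777] → run H
t=4: vr[B=2048/1277 H=5176320/3193777] → run B
t=5: vr[B=3072/1277 H=5176320/3193777] → run H
t=6: vr[B=3072/1277] → run B
t=7: vr[B=4096/1277] → run B
t=8: vr[B=5120/1277] → run B
t=9: vr[B=6144/1277] → run B
t=10: (idle)

completion order = H, B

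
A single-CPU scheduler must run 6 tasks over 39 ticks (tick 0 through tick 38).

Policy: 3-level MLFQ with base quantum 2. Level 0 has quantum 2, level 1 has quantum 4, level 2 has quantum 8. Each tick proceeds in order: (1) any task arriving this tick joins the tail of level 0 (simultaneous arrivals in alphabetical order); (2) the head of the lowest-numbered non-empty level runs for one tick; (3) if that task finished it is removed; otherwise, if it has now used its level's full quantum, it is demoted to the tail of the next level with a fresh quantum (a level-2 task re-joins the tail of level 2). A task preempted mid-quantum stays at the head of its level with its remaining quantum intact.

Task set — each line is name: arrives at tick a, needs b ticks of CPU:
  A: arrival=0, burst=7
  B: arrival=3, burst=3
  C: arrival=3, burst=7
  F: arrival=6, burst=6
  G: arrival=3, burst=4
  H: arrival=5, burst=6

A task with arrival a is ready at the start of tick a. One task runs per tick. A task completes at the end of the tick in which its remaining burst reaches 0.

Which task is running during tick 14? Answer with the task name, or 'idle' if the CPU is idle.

t=0: L0/L1/L2 = A/-/- → run A
t=1: L0/L1/L2 = A/-/- → run A
t=2: L0/L1/L2 = -/A/- → run A
t=3: L0/L1/L2 = BCG/A/- → run B
t=4: L0/L1/L2 = BCG/A/- → run B
t=5: L0/L1/L2 = CGH/AB/- → run C
t=6: L0/L1/L2 = CGHF/AB/- → run C
t=7: L0/L1/L2 = GHF/ABC/- → run G
t=8: L0/L1/L2 = GHF/ABC/- → run G
t=9: L0/L1/L2 = HF/ABCG/- → run H
t=10: L0/L1/L2 = HF/ABCG/- → run H
t=11: L0/L1/L2 = F/ABCGH/- → run F
t=12: L0/L1/L2 = F/ABCGH/- → run F
t=13: L0/L1/L2 = -/ABCGHF/- → run A
t=14: L0/L1/L2 = -/ABCGHF/- → run A
t=15: L0/L1/L2 = -/ABCGHF/- → run A
t=16: L0/L1/L2 = -/BCGHF/A → run B
t=17: L0/L1/L2 = -/CGHF/A → run C
t=18: L0/L1/L2 = -/CGHF/A → run C
t=19: L0/L1/L2 = -/CGHF/A → run C
t=20: L0/L1/L2 = -/CGHF/A → run C
t=21: L0/L1/L2 = -/GHF/AC → run G
t=22: L0/L1/L2 = -/GHF/AC → run G
t=23: L0/L1/L2 = -/HF/AC → run H
t=24: L0/L1/L2 = -/HF/AC → run H
t=25: L0/L1/L2 = -/HF/AC → run H
t=26: L0/L1/L2 = -/HF/AC → run H
t=27: L0/L1/L2 = -/F/AC → run F
t=28: L0/L1/L2 = -/F/AC → run F
t=29: L0/L1/L2 = -/F/AC → run F
t=30: L0/L1/L2 = -/F/AC → run F
t=31: L0/L1/L2 = -/-/AC → run A
t=32: L0/L1/L2 = -/-/C → run C
t=33: (idle)
t=34: (idle)
t=35: (idle)
t=36: (idle)
t=37: (idle)
t=38: (idle)

running at tick 14 = A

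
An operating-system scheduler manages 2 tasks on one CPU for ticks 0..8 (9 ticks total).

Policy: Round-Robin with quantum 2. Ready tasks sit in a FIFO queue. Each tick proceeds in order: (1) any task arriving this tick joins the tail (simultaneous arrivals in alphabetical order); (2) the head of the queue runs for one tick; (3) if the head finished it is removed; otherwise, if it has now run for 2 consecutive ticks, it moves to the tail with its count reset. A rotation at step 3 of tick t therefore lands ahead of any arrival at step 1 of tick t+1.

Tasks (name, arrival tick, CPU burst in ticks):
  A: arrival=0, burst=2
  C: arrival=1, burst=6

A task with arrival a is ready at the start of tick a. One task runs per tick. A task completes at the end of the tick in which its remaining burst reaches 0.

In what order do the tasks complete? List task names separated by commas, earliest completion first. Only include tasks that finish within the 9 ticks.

t=0: queue=[A] q_used=0 → run A
t=1: queue=[A,C] q_used=1 → run A
t=2: queue=[C] q_used=0 → run C
t=3: queue=[C] q_used=1 → run C
t=4: queue=[C] q_used=0 → run C
t=5: queue=[C] q_used=1 → run C
t=6: queue=[C] q_used=0 → run C
t=7: queue=[C] q_used=1 → run C
t=8: (idle)

completion order = A, C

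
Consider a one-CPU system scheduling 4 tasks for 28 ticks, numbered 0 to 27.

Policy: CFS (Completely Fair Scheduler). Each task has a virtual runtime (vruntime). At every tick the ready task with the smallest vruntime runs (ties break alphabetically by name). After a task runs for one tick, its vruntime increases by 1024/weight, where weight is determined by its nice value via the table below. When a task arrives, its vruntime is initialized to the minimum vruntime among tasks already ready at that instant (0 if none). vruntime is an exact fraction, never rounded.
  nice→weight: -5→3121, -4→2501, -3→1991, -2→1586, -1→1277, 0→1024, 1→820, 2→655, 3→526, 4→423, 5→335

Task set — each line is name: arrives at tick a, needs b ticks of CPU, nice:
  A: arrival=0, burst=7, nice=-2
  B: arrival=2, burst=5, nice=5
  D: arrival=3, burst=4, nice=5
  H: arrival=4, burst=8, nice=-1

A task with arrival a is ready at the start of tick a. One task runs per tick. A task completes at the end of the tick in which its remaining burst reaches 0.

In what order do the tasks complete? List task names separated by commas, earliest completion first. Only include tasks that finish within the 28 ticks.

t=0: vr[A=0] → run A
t=1: vr[A=512/793] → run A
t=2: vr[A=1024/793 B=1024/793] → run A
t=3: vr[A=1536/793 B=1024/793 D=1024/793] → run B
t=4: vr[A=1536/793 B=1155072/265655 D=1024/793 H=1024/793] → run D
t=5: vr[A=1536/793 B=1155072/265655 D=1155072/265655 H=1024/793] → run H
t=6: vr[A=1536/793 B=1155072/265655 D=1155072/265655 H=2119680/1012661] → run A
t=7: vr[A=2048/793 B=1155072/265655 D=1155072/265655 H=2119680/1012661] → run H
t=8: vr[A=2048/793 B=1155072/265655 D=1155072/265655 H=2931712/1012661] → run A
t=9: vr[A=2560/793 B=1155072/265655 D=1155072/265655 H=2931712/1012661] → run H
t=10: vr[A=2560/793 B=1155072/265655 D=1155072/265655 H=3743744/1012661] → run A
t=11: vr[A=3072/793 B=1155072/265655 D=1155072/265655 H=3743744/1012661] → run H
t=12: vr[A=3072/793 B=1155072/265655 D=1155072/265655 H=4555776/1012661] → run A
t=13: vr[B=1155072/265655 D=1155072/265655 H=4555776/1012661] → run B
t=14: vr[B=1967104/265655 D=1155072/265655 H=4555776/1012661] → run D
t=15: vr[B=1967104/265655 D=1967104/265655 H=4555776/1012661] → run H
t=16: vr[B=1967104/265655 D=1967104/265655 H=5367808/1012661] → run H
t=17: vr[B=1967104/265655 D=1967104/265655 H=6179840/1012661] → run H
t=18: vr[B=1967104/265655 D=1967104/265655 H=6991872/1012661] → run H
t=19: vr[B=1967104/265655 D=1967104/265655] → run B
t=20: vr[B=2779136/265655 D=1967104/265655] → run D
t=21: vr[B=2779136/265655 D=2779136/265655] → run B
t=22: vr[B=3591168/265655 D=2779136/265655] → run D
t=23: vr[B=3591168/265655] → run B
t=24: (idle)
t=25: (idle)
t=26: (idle)
t=27: (idle)

completion order = A, H, D, B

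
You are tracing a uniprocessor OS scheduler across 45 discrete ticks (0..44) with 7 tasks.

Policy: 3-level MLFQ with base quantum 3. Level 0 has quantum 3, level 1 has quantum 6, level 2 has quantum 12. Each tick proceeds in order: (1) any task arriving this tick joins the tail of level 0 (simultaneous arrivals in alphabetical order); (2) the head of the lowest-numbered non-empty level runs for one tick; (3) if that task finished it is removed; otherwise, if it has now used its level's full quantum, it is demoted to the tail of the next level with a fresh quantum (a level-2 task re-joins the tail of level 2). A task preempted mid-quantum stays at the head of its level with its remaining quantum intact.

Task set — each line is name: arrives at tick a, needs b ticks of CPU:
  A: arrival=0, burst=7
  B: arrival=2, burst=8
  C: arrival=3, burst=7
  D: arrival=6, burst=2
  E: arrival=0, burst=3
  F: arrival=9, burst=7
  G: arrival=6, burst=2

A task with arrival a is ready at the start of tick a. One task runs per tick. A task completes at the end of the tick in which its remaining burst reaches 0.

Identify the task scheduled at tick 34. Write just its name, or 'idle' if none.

t=0: L0/L1/L2 = AE/-/- → run A
t=1: L0/L1/L2 = AE/-/- → run A
t=2: L0/L1/L2 = AEB/-/- → run A
t=3: L0/L1/L2 = EBC/A/- → run E
t=4: L0/L1/L2 = EBC/A/- → run E
t=5: L0/L1/L2 = EBC/A/- → run E
t=6: L0/L1/L2 = BCDG/A/- → run B
t=7: L0/L1/L2 = BCDG/A/- → run B
t=8: L0/L1/L2 = BCDG/A/- → run B
t=9: L0/L1/L2 = CDGF/AB/- → run C
t=10: L0/L1/L2 = CDGF/AB/- → run C
t=11: L0/L1/L2 = CDGF/AB/- → run C
t=12: L0/L1/L2 = DGF/ABC/- → run D
t=13: L0/L1/L2 = DGF/ABC/- → run D
t=14: L0/L1/L2 = GF/ABC/- → run G
t=15: L0/L1/L2 = GF/ABC/- → run G
t=16: L0/L1/L2 = F/ABC/- → run F
t=17: L0/L1/L2 = F/ABC/- → run F
t=18: L0/L1/L2 = F/ABC/- → run F
t=19: L0/L1/L2 = -/ABCF/- → run A
t=20: L0/L1/L2 = -/ABCF/- → run A
t=21: L0/L1/L2 = -/ABCF/- → run A
t=22: L0/L1/L2 = -/ABCF/- → run A
t=23: L0/L1/L2 = -/BCF/- → run B
t=24: L0/L1/L2 = -/BCF/- → run B
t=25: L0/L1/L2 = -/BCF/- → run B
t=26: L0/L1/L2 = -/BCF/- → run B
t=27: L0/L1/L2 = -/BCF/- → run B
t=28: L0/L1/L2 = -/CF/- → run C
t=29: L0/L1/L2 = -/CF/- → run C
t=30: L0/L1/L2 = -/CF/- → run C
t=31: L0/L1/L2 = -/CF/- → run C
t=32: L0/L1/L2 = -/F/- → run F
t=33: L0/L1/L2 = -/F/- → run F
t=34: L0/L1/L2 = -/F/- → run F
t=35: L0/L1/L2 = -/F/- → run F
t=36: (idle)
t=37: (idle)
t=38: (idle)
t=39: (idle)
t=40: (idle)
t=41: (idle)
t=42: (idle)
t=43: (idle)
t=44: (idle)

running at tick 34 = F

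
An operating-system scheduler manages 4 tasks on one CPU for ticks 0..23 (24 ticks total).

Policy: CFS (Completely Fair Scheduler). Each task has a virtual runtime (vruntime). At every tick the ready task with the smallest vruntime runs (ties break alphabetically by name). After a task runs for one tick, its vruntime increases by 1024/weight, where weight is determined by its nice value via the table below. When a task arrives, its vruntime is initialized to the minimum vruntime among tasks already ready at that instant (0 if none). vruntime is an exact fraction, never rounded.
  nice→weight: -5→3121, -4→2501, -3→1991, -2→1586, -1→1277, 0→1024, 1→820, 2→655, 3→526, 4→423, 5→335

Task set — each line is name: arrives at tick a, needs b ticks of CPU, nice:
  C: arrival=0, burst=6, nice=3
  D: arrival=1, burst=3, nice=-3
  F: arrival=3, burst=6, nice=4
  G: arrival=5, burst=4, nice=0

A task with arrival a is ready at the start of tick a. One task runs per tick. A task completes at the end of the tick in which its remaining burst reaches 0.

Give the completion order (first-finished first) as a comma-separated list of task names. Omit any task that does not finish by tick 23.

completion order = D, G, C, F

t=0: vr[C=0] → run C
t=1: vr[C=512/263 D=512/263] → run C
t=2: vr[C=1024/263 D=512/263] → run D
t=3: vr[C=1024/263 D=1288704/523633 F=1288704/523633] → run D
t=4: vr[C=1024/263 D=1558016/523633 F=1288704/523633] → run F
t=5: vr[C=1024/263 D=1558016/523633 F=1081321984/221496759 G=1558016/523633] → run D
t=6: vr[C=1024/263 F=1081321984/221496759 G=1558016/523633] → run G
t=7: vr[C=1024/263 F=1081321984/221496759 G=2081649/523633] → run C
t=8: vr[C=1536/263 F=1081321984/221496759 G=2081649/523633] → run G
t=9: vr[C=1536/263 F=1081321984/221496759 G=2605282/523633] → run F
t=10: vr[C=1536/263 F=1617522176/221496759 G=2605282/523633] → run G
t=11: vr[C=1536/263 F=1617522176/221496759 G=3128915/523633] → run C
t=12: vr[C=2048/263 F=1617522176/221496759 G=3128915/523633] → run G
t=13: vr[C=2048/263 F=1617522176/221496759] → run F
t=14: vr[C=2048/263 F=717907456/73832253] → run C
t=15: vr[C=2560/263 F=717907456/73832253] → run F
t=16: vr[C=2560/263 F=2689922560/221496759] → run C
t=17: vr[F=2689922560/221496759] → run F
t=18: vr[F=3226122752/221496759] → run F
t=19: (idle)
t=20: (idle)
t=21: (idle)
t=22: (idle)
t=23: (idle)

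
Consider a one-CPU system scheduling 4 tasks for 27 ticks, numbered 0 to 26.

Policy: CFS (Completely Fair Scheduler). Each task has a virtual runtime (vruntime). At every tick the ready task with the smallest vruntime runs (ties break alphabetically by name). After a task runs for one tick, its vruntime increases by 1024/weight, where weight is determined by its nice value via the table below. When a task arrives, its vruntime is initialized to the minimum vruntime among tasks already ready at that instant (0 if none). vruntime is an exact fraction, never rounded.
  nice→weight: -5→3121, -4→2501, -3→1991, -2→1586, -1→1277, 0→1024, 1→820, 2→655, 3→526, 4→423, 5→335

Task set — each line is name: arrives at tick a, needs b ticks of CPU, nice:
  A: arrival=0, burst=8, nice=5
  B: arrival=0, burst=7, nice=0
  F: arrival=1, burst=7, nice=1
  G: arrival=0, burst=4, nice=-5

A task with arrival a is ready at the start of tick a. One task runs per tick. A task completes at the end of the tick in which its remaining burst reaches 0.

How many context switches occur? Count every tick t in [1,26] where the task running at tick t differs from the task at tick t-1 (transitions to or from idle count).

context switches = 17

t=0: vr[A=0 B=0 G=0] → run A
t=1: vr[A=1024/335 B=0 F=0 G=0] → run B
t=2: vr[A=1024/335 B=1 F=0 G=0] → run F
t=3: vr[A=1024/335 B=1 F=256/205 G=0] → run G
t=4: vr[A=1024/335 B=1 F=256/205 G=1024/3121] → run G
t=5: vr[A=1024/335 B=1 F=256/205 G=2048/3121] → run G
t=6: vr[A=1024/335 B=1 F=256/205 G=3072/3121] → run G
t=7: vr[A=1024/335 B=1 F=256/205] → run B
t=8: vr[A=1024/335 B=2 F=256/205] → run F
t=9: vr[A=1024/335 B=2 F=512/205] → run B
t=10: vr[A=1024/335 B=3 F=512/205] → run F
t=11: vr[A=1024/335 B=3 F=768/205] → run B
t=12: vr[A=1024/335 B=4 F=768/205] → run A
t=13: vr[A=2048/335 B=4 F=768/205] → run F
t=14: vr[A=2048/335 B=4 F=1024/205] → run B
t=15: vr[A=2048/335 B=5 F=1024/205] → run F
t=16: vr[A=2048/335 B=5 F=256/41] → run B
t=17: vr[A=2048/335 B=6 F=256/41] → run B
t=18: vr[A=2048/335 F=256/41] → run A
t=19: vr[A=3072/335 F=256/41] → run F
t=20: vr[A=3072/335 F=1536/205] → run F
t=21: vr[A=3072/335] → run A
t=22: vr[A=4096/335] → run A
t=23: vr[A=1024/67] → run A
t=24: vr[A=6144/335] → run A
t=25: vr[A=7168/335] → run A
t=26: (idle)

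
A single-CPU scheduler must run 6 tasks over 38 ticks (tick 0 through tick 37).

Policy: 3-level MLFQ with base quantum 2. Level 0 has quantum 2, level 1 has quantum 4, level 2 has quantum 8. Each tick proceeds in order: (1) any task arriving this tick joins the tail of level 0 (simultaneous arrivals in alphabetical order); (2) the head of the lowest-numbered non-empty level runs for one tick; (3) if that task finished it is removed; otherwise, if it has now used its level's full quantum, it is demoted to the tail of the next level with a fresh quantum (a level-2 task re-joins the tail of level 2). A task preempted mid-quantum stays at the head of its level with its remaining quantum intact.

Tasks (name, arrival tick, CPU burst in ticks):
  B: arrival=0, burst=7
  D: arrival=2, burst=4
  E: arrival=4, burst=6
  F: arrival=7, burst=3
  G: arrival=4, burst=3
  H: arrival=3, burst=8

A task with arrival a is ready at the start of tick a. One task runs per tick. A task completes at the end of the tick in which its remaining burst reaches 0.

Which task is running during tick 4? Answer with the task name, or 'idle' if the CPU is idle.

t=0: L0/L1/L2 = B/-/- → run B
t=1: L0/L1/L2 = B/-/- → run B
t=2: L0/L1/L2 = D/B/- → run D
t=3: L0/L1/L2 = DH/B/- → run D
t=4: L0/L1/L2 = HEG/BD/- → run H
t=5: L0/L1/L2 = HEG/BD/- → run H
t=6: L0/L1/L2 = EG/BDH/- → run E
t=7: L0/L1/L2 = EGF/BDH/- → run E
t=8: L0/L1/L2 = GF/BDHE/- → run G
t=9: L0/L1/L2 = GF/BDHE/- → run G
t=10: L0/L1/L2 = F/BDHEG/- → run F
t=11: L0/L1/L2 = F/BDHEG/- → run F
t=12: L0/L1/L2 = -/BDHEGF/- → run B
t=13: L0/L1/L2 = -/BDHEGF/- → run B
t=14: L0/L1/L2 = -/BDHEGF/- → run B
t=15: L0/L1/L2 = -/BDHEGF/- → run B
t=16: L0/L1/L2 = -/DHEGF/B → run D
t=17: L0/L1/L2 = -/DHEGF/B → run D
t=18: L0/L1/L2 = -/HEGF/B → run H
t=19: L0/L1/L2 = -/HEGF/B → run H
t=20: L0/L1/L2 = -/HEGF/B → run H
t=21: L0/L1/L2 = -/HEGF/B → run H
t=22: L0/L1/L2 = -/EGF/BH → run E
t=23: L0/L1/L2 = -/EGF/BH → run E
t=24: L0/L1/L2 = -/EGF/BH → run E
t=25: L0/L1/L2 = -/EGF/BH → run E
t=26: L0/L1/L2 = -/GF/BH → run G
t=27: L0/L1/L2 = -/F/BH → run F
t=28: L0/L1/L2 = -/-/BH → run B
t=29: L0/L1/L2 = -/-/H → run H
t=30: L0/L1/L2 = -/-/H → run H
t=31: (idle)
t=32: (idle)
t=33: (idle)
t=34: (idle)
t=35: (idle)
t=36: (idle)
t=37: (idle)

running at tick 4 = H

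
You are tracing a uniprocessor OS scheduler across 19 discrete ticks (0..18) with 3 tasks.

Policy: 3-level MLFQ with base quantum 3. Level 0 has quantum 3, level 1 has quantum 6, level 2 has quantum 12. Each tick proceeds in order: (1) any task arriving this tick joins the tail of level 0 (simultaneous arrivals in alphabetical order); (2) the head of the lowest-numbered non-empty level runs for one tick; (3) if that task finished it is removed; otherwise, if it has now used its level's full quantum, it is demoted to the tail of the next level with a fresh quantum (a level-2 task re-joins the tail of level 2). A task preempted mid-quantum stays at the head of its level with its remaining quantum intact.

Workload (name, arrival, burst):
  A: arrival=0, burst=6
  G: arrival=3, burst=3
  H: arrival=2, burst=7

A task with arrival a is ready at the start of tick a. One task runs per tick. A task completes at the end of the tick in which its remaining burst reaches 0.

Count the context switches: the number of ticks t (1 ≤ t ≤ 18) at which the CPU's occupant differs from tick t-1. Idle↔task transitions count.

t=0: L0/L1/L2 = A/-/- → run A
t=1: L0/L1/L2 = A/-/- → run A
t=2: L0/L1/L2 = AH/-/- → run A
t=3: L0/L1/L2 = HG/A/- → run H
t=4: L0/L1/L2 = HG/A/- → run H
t=5: L0/L1/L2 = HG/A/- → run H
t=6: L0/L1/L2 = G/AH/- → run G
t=7: L0/L1/L2 = G/AH/- → run G
t=8: L0/L1/L2 = G/AH/- → run G
t=9: L0/L1/L2 = -/AH/- → run A
t=10: L0/L1/L2 = -/AH/- → run A
t=11: L0/L1/L2 = -/AH/- → run A
t=12: L0/L1/L2 = -/H/- → run H
t=13: L0/L1/L2 = -/H/- → run H
t=14: L0/L1/L2 = -/H/- → run H
t=15: L0/L1/L2 = -/H/- → run H
t=16: (idle)
t=17: (idle)
t=18: (idle)

context switches = 5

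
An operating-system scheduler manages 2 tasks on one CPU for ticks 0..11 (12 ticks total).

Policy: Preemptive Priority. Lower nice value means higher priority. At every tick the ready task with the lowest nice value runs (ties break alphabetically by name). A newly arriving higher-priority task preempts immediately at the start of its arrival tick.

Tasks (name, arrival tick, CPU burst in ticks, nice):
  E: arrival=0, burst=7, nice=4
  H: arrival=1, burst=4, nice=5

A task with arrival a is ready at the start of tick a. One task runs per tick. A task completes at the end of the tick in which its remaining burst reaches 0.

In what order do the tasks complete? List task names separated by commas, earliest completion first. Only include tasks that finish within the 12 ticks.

completion order = E, H

t=0: ready={E} → run E
t=1: ready={E,H} → run E
t=2: ready={E,H} → run E
t=3: ready={E,H} → run E
t=4: ready={E,H} → run E
t=5: ready={E,H} → run E
t=6: ready={E,H} → run E
t=7: ready={H} → run H
t=8: ready={H} → run H
t=9: ready={H} → run H
t=10: ready={H} → run H
t=11: (idle)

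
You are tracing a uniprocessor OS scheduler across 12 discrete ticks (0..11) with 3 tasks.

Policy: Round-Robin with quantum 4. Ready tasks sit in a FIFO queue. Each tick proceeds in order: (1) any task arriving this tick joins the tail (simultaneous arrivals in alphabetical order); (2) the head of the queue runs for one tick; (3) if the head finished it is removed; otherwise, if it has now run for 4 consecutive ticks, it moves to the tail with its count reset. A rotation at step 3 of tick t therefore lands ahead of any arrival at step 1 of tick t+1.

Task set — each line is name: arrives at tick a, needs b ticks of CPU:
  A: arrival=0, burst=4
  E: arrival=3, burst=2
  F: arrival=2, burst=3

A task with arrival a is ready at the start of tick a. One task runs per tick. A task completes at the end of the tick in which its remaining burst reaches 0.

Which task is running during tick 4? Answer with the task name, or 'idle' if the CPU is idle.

running at tick 4 = F

t=0: queue=[A] q_used=0 → run A
t=1: queue=[A] q_used=1 → run A
t=2: queue=[A,F] q_used=2 → run A
t=3: queue=[A,F,E] q_used=3 → run A
t=4: queue=[F,E] q_used=0 → run F
t=5: queue=[F,E] q_used=1 → run F
t=6: queue=[F,E] q_used=2 → run F
t=7: queue=[E] q_used=0 → run E
t=8: queue=[E] q_used=1 → run E
t=9: (idle)
t=10: (idle)
t=11: (idle)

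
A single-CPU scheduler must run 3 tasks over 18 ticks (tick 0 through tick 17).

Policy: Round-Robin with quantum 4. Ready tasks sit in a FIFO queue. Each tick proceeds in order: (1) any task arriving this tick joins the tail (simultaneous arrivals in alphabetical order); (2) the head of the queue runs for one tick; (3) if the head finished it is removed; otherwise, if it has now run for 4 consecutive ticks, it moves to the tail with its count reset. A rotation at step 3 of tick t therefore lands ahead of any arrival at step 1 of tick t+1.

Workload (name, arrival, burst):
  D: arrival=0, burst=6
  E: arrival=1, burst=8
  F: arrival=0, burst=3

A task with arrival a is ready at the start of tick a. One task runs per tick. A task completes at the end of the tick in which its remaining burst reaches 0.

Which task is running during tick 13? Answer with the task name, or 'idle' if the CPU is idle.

t=0: queue=[D,F] q_used=0 → run D
t=1: queue=[D,F,E] q_used=1 → run D
t=2: queue=[D,F,E] q_used=2 → run D
t=3: queue=[D,F,E] q_used=3 → run D
t=4: queue=[F,E,D] q_used=0 → run F
t=5: queue=[F,E,D] q_used=1 → run F
t=6: queue=[F,E,D] q_used=2 → run F
t=7: queue=[E,D] q_used=0 → run E
t=8: queue=[E,D] q_used=1 → run E
t=9: queue=[E,D] q_used=2 → run E
t=10: queue=[E,D] q_used=3 → run E
t=11: queue=[D,E] q_used=0 → run D
t=12: queue=[D,E] q_used=1 → run D
t=13: queue=[E] q_used=0 → run E
t=14: queue=[E] q_used=1 → run E
t=15: queue=[E] q_used=2 → run E
t=16: queue=[E] q_used=3 → run E
t=17: (idle)

running at tick 13 = E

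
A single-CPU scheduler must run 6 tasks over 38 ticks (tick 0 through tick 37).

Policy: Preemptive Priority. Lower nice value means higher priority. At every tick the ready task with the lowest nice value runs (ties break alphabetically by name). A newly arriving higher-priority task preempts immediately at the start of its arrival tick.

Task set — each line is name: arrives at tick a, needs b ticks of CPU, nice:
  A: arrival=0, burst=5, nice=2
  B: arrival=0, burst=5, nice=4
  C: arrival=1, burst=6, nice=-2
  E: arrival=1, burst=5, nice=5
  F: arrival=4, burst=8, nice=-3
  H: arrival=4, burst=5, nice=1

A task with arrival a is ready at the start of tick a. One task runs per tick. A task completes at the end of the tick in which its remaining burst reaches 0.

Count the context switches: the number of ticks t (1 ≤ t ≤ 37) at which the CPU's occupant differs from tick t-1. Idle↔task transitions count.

context switches = 8

t=0: ready={A,B} → run A
t=1: ready={A,B,C,E} → run C
t=2: ready={A,B,C,E} → run C
t=3: ready={A,B,C,E} → run C
t=4: ready={A,B,C,E,F,H} → run F
t=5: ready={A,B,C,E,F,H} → run F
t=6: ready={A,B,C,E,F,H} → run F
t=7: ready={A,B,C,E,F,H} → run F
t=8: ready={A,B,C,E,F,H} → run F
t=9: ready={A,B,C,E,F,H} → run F
t=10: ready={A,B,C,E,F,H} → run F
t=11: ready={A,B,C,E,F,H} → run F
t=12: ready={A,B,C,E,H} → run C
t=13: ready={A,B,C,E,H} → run C
t=14: ready={A,B,C,E,H} → run C
t=15: ready={A,B,E,H} → run H
t=16: ready={A,B,E,H} → run H
t=17: ready={A,B,E,H} → run H
t=18: ready={A,B,E,H} → run H
t=19: ready={A,B,E,H} → run H
t=20: ready={A,B,E} → run A
t=21: ready={A,B,E} → run A
t=22: ready={A,B,E} → run A
t=23: ready={A,B,E} → run A
t=24: ready={B,E} → run B
t=25: ready={B,E} → run B
t=26: ready={B,E} → run B
t=27: ready={B,E} → run B
t=28: ready={B,E} → run B
t=29: ready={E} → run E
t=30: ready={E} → run E
t=31: ready={E} → run E
t=32: ready={E} → run E
t=33: ready={E} → run E
t=34: (idle)
t=35: (idle)
t=36: (idle)
t=37: (idle)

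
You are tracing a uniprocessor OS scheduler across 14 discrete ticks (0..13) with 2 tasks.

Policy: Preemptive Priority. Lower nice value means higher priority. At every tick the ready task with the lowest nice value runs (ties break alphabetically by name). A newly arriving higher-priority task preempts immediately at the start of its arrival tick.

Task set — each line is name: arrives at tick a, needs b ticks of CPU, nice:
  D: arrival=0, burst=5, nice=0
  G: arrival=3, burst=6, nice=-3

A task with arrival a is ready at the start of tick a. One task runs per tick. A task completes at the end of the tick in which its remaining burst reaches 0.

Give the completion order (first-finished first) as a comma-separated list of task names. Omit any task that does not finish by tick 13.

completion order = G, D

t=0: ready={D} → run D
t=1: ready={D} → run D
t=2: ready={D} → run D
t=3: ready={D,G} → run G
t=4: ready={D,G} → run G
t=5: ready={D,G} → run G
t=6: ready={D,G} → run G
t=7: ready={D,G} → run G
t=8: ready={D,G} → run G
t=9: ready={D} → run D
t=10: ready={D} → run D
t=11: (idle)
t=12: (idle)
t=13: (idle)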